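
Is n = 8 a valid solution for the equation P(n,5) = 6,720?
Yes

Reasoning: P(8,5) = 8·7·6·5·4 = 6,720, which equals 6,720.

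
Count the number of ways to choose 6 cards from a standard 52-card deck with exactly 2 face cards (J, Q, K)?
12 face cards and 40 non-face cards: C(12,2) × C(40,4) = 66 × 91,390 = 6,031,740.
Final answer: 6,031,740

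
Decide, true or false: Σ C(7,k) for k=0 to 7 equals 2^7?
True

Binomial theorem: Σ C(7,k) = (1+1)^7 = 2^7 = 128; RHS 2^7 = 128.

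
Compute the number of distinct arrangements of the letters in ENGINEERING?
277,200

Word has 11 letters (E=3, N=3, G=2, I=2, R=1). Arrangements: 11!/Π(k!) = 277,200.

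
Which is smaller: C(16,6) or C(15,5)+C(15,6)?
Equal

Reasoning: By Pascal's identity: C(16,6) = C(15,5)+C(15,6) = 8,008. Equal.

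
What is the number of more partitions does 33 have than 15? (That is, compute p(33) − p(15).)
Pentagonal recurrence p(n) = p(n−1) + p(n−2) − p(n−5) − p(n−7) + …: p(33) = p(32) + p(31) − p(28) − p(26) + p(21) + p(18) − p(11) − p(7) = 8,349 + 6,842 − 3,718 − 2,436 + 792 + 385 − 56 − 15 = 10,143.
p(15) = p(14) + p(13) − p(10) − p(8) + p(3) + p(0) = 135 + 101 − 42 − 22 + 3 + 1 = 176.
Difference = 10,143 − 176 = 9,967.
Final answer: 9,967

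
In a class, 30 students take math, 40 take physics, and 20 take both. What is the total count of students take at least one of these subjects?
50

Explanation: |A∪B| = |A|+|B|-|A∩B| = 30+40-20 = 50.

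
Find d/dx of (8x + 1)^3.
24(8x + 1)^2

Reasoning: Chain rule: 3(8x+1)^{2} × 8 = 24(8x+1)^{2}.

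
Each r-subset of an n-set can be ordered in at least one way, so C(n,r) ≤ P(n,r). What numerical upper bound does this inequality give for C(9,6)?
60,480
P(9,6) = 9·8·7·6·5·4 = 60,480, so C(9,6) ≤ 60,480. (The bound is loose by a factor of 6! = 720: C(9,6) = 60,480/720 = 84.)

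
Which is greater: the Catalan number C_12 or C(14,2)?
C_12

Solution: C_12 = C(24,12)/(12+1) = 2,704,156/13 = 208,012; C(14,2) = 91.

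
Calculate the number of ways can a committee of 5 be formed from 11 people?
462

C(11,5) = 11! / (5! × (11-5)!)
         = 11! / (5! × 6!)
         = 462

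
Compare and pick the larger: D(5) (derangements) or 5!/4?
D(5) = (5-1)·[D(4) + D(3)] = 4·[9 + 2] = 44; 5!/4 = 120/4 = 30.
Final answer: D(5)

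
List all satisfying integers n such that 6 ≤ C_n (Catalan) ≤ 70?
4, 5
C_3=5; C_4=14; C_5=42; C_6=132. So valid n = 4, 5.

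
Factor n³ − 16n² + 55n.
n(n − 5)(n − 11)

Working:
n³ − 16n² + 55n = n(n² − 16n + 55) = n(n − 5)(n − 11).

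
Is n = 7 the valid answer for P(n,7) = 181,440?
No

P(7,7) = 7·6·5·4·3·2·1 = 5,040, which does not equal 181,440.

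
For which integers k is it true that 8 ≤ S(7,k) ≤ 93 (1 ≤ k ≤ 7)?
2, 6

Working:
S(7,1)=1; S(7,2)=63; S(7,3)=301; S(7,4)=350; S(7,5)=140; S(7,6)=21; S(7,7)=1. So valid k = 2, 6.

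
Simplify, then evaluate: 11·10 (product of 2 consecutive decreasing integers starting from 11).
110
This is P(11,2) = 11!/(9)! = 110.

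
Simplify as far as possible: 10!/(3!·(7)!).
120
This is C(10,3) = 120.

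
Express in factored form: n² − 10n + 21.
(n − 3)(n − 7)
Seek roots whose sum is 10 and product is 21: (3, 7). So n² − 10n + 21 = (n − 3)(n − 7).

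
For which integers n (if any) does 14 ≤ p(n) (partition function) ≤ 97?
7, 8, 9, 10, 11, 12

Solution: Tabulating p(n) via p(n) = p(n−1) + p(n−2) − p(n−5) − p(n−7) + …: p(6)=11; p(7)=15; p(8)=22; p(9)=30; p(10)=42; p(11)=56; p(12)=77; p(13)=101. So valid n = 7, 8, 9, 10, 11, 12.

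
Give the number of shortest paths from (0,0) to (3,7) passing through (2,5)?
63

Explanation: To (2,5): C(7,2)=21. From there: C(3,1)=3. Total: 63.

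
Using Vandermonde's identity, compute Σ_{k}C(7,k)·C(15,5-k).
26,334
= C(7+15,5) = C(22,5) = 26,334.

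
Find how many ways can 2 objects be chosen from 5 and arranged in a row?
20

Working:
P(5,2) = 5!/(5-2)! = 20.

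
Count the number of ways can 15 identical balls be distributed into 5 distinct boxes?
3,876
C(15+5-1, 5-1) = C(19, 4) = 3,876.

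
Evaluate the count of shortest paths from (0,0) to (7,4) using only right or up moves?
330

Solution: Choose 7 rights from 11 moves: C(11,7) = 330.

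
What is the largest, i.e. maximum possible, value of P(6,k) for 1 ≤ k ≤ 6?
P(6,k) increases in k, so maximum at k = 6: 6! = 720.

Answer: 720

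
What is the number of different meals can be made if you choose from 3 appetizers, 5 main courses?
By the multiplication principle: 3 × 5 = 15.

Answer: 15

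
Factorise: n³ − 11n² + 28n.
n³ − 11n² + 28n = n(n² − 11n + 28) = n(n − 4)(n − 7).

Answer: n(n − 4)(n − 7)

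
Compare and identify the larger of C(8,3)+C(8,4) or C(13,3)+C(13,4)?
C(13,3)+C(13,4)

Explanation: First=126, Second=1,001.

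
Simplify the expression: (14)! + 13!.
93,405,312,000

Explanation: (14)! + 13! = (14)·13! + 13! = (14+1)·13! = 15·13! = 93,405,312,000.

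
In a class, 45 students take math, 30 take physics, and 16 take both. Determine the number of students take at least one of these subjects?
59

Reasoning: |A∪B| = |A|+|B|-|A∩B| = 45+30-16 = 59.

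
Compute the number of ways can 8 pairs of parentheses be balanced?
1,430
Using the Catalan number formula: C_n = C(2n, n) / (n+1)
C_8 = C(16, 8) / (8+1)
     = 12870 / 9
     = 1,430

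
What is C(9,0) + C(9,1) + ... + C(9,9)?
512

Explanation: Sum of binomial coefficients = 2^9 = 512.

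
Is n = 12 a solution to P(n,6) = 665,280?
Yes

P(12,6) = 12·11·10·9·8·7 = 665,280, which equals 665,280.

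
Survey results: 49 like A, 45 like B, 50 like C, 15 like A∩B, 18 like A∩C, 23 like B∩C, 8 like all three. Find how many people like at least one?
96
|A∪B∪C| = 49+45+50-15-18-23+8 = 96.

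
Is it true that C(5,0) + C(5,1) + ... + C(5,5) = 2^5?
True

Reasoning: Binomial theorem with x = y = 1: Σ C(5,i) = (1+1)^5 = 2^5 = 32. The statement holds.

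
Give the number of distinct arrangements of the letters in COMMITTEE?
Word has 9 letters (C=1, O=1, M=2, I=1, T=2, E=2). Arrangements: 9!/Π(k!) = 45,360.

Answer: 45,360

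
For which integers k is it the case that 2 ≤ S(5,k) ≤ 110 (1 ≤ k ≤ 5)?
2, 3, 4

Working:
S(5,1)=1; S(5,2)=15; S(5,3)=25; S(5,4)=10; S(5,5)=1. So valid k = 2, 3, 4.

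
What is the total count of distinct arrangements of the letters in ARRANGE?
1,260
Word has 7 letters (A=2, R=2, N=1, G=1, E=1). Arrangements: 7!/Π(k!) = 1,260.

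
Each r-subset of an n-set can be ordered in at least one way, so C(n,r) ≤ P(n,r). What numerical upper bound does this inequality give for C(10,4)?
P(10,4) = 10·9·8·7 = 5,040, so C(10,4) ≤ 5,040. (The bound is loose by a factor of 4! = 24: C(10,4) = 5,040/24 = 210.)

Answer: 5,040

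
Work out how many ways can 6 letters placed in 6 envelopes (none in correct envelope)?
265

Using D(n) = (n-1)[D(n-1) + D(n-2)]:
D(6) = (6-1) × [D(5) + D(4)]
      = 5 × [44 + 9]
      = 5 × 53
      = 265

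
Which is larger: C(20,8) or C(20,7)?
C(20,8)

Solution: C(20,8)=125,970, C(20,7)=77,520.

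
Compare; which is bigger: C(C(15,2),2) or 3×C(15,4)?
C(C(15,2),2)=5,460, 3×C(15,4)=4,095.
Final answer: C(C(15,2),2)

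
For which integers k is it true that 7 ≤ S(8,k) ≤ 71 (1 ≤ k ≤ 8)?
7

Working:
S(8,1)=1; S(8,2)=127; S(8,3)=966; S(8,4)=1,701; S(8,5)=1,050; S(8,6)=266; S(8,7)=28; S(8,8)=1. So valid k = 7.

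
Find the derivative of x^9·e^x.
(9x^8 + x^9)e^x

Product rule: d/dx[x^9]·e^x + x^9·d/dx[e^x] = 9x^{8}e^x + x^9e^x.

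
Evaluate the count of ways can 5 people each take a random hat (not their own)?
44

Reasoning: Using D(n) = (n-1)[D(n-1) + D(n-2)]:
D(5) = (5-1) × [D(4) + D(3)]
      = 4 × [9 + 2]
      = 4 × 11
      = 44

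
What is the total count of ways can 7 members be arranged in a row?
5,040

Reasoning: Arrangements of 7 distinct objects: 7! = 5,040.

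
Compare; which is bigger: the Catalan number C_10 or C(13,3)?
C_10

Solution: C_10 = C(20,10)/(10+1) = 184,756/11 = 16,796; C(13,3) = 286.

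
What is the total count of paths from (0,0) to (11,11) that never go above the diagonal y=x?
Counted by the Catalan number C_11: C_11 = C(22,11)/(11+1) = 705,432/12 = 58,786.

Answer: 58,786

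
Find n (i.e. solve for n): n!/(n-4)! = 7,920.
n!/(n-4)! = n×(n-1)×(n-2)×(n-3), a product of 4 consecutive integers ≈ (n−1.5)^4. 7,920^(1/4) + 1.5 ≈ 10.9; check n = 11: 11×10×9×8 = 7,920 ✓. So n = 11.

Answer: 11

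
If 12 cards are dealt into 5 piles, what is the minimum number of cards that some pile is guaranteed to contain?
3

Reasoning: Pigeonhole: ⌈12/5⌉ = 3.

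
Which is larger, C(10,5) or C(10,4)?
C(10,5)
C(10,5)=252, C(10,4)=210.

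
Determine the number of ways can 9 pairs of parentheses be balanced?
Using the Catalan number formula: C_n = C(2n, n) / (n+1)
C_9 = C(18, 9) / (9+1)
     = 48620 / 10
     = 4,862

Answer: 4,862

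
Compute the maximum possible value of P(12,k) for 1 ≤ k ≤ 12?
479,001,600

Explanation: P(12,k) increases in k, so maximum at k = 12: 12! = 479,001,600.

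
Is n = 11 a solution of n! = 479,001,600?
No

Working:
11! = 11·10! = 11·3,628,800 = 39,916,800, which does not equal 479,001,600.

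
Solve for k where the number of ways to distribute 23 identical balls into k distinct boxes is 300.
3

Reasoning: Stars and bars: the count is C(23+k−1, k−1), increasing in k. k=2: C(24,1) = 24, k=3: C(25,2) = 300 ✓. So k = 3.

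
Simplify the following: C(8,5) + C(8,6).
84

Solution: By Pascal's identity: C(9,6) = 84.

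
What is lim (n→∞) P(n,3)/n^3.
1

Reasoning: P(n,3) = n(n-1)(n-2) ≈ n^3 for large n. Limit = 1.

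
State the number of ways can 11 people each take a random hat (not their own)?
14,684,570
Using D(n) = (n-1)[D(n-1) + D(n-2)]:
D(11) = (11-1) × [D(10) + D(9)]
      = 10 × [1334961 + 133496]
      = 10 × 1468457
      = 14,684,570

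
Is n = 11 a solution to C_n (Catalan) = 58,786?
Yes

Reasoning: C_11 = C(22,11)/(11+1) = 705,432/12 = 58,786, which equals 58,786.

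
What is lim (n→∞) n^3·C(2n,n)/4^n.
∞

Solution: C(2n,n) ~ 4^n/√(πn), so n^3·C(2n,n)/4^n ~ n^(3 − 1/2)/√π → ∞.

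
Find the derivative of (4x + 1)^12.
Chain rule: 12(4x+1)^{11} × 4 = 48(4x+1)^{11}.
Final answer: 48(4x + 1)^11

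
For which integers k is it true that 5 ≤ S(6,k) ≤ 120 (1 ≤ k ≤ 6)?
2, 3, 4, 5

S(6,1)=1; S(6,2)=31; S(6,3)=90; S(6,4)=65; S(6,5)=15; S(6,6)=1. So valid k = 2, 3, 4, 5.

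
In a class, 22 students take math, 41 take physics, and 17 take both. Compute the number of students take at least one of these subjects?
46

Solution: |A∪B| = |A|+|B|-|A∩B| = 22+41-17 = 46.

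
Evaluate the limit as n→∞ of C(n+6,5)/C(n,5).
1

Both numerator and denominator grow as n^5/5! for large n, so the ratio → 1.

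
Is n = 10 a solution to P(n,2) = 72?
P(10,2) = 10·9 = 90, which does not equal 72.

Answer: No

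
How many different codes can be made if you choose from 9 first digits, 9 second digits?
81

Working:
By the multiplication principle: 9 × 9 = 81.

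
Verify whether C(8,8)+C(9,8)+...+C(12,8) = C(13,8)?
False

Explanation: Hockey stick identity gives Σ = C(13,9) = 715; RHS C(13,8) = 1,287.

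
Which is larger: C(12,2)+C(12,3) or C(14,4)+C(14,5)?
First=286, Second=3,003.

Answer: C(14,4)+C(14,5)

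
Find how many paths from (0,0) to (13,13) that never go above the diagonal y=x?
Counted by the Catalan number C_13: C_13 = C(26,13)/(13+1) = 10,400,600/14 = 742,900.
Final answer: 742,900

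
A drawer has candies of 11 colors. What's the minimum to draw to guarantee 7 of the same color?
67
Worst case: 6 of each = 66. One more: 67.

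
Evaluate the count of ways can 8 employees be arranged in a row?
40,320

Working:
Arrangements of 8 distinct objects: 8! = 40,320.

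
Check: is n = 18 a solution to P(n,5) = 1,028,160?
Yes

P(18,5) = 18·17·16·15·14 = 1,028,160, which equals 1,028,160.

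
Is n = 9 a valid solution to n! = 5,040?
No

Working:
9! = 9·8! = 9·40,320 = 362,880, which does not equal 5,040.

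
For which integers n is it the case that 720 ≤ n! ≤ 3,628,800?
6, 7, 8, 9, 10

Explanation: n! is strictly increasing; 6! = 720 and 10! = 3,628,800, so valid n = 6, 7, 8, 9, 10.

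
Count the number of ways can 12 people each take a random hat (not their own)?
176,214,841
Using D(n) = (n-1)[D(n-1) + D(n-2)]:
D(12) = (12-1) × [D(11) + D(10)]
      = 11 × [14684570 + 1334961]
      = 11 × 16019531
      = 176,214,841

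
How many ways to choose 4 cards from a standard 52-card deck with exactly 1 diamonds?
13 diamonds and 39 non-diamonds: C(13,1) × C(39,3) = 13 × 9139 = 118,807.

Answer: 118,807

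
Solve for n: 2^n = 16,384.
14

16,384 = 1,024 × 16 = 2^10 × 2^4 = 2^14, so n = 14.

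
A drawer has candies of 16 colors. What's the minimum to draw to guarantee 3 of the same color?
33

Worst case: 2 of each = 32. One more: 33.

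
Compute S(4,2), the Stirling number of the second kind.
7
Using the Stirling recurrence: S(n,k) = k·S(n-1,k) + S(n-1,k-1)
S(4,2) = 2·S(3,2) + S(3,1)
         = 2·3 + 1
         = 6 + 1
         = 7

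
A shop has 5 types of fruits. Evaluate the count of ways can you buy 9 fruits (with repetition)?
715

Solution: Stars and bars: C(9+5-1, 9) = C(13, 9) = 715.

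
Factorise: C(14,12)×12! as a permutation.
P(14,12)

Reasoning: C(14,12)×12! = [14!/(12!(2)!)]×12! = 14!/(2)! = P(14,12) = 43,589,145,600.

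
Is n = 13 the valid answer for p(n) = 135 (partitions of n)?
No

Reasoning: Pentagonal recurrence p(n) = p(n−1) + p(n−2) − p(n−5) − p(n−7) + …: p(13) = p(12) + p(11) − p(8) − p(6) + p(1) = 77 + 56 − 22 − 11 + 1 = 101, which does not equal 135.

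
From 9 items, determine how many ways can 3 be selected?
84

Solution: C(9,3) = 9! / (3! × (9-3)!)
         = 9! / (3! × 6!)
         = 84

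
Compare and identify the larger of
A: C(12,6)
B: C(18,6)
B

A=C(12,6)=924, B=C(18,6)=18,564.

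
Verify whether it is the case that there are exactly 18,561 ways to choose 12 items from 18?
False

Solution: C(18,12) = 18,564 ≠ 18561.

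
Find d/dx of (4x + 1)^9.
36(4x + 1)^8

Reasoning: Chain rule: 9(4x+1)^{8} × 4 = 36(4x+1)^{8}.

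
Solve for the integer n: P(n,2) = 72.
P(n,2) = n(n−1) is increasing in n; n(n−1) ≈ (n−0.5)^2 = 72 gives n ≈ 9.0. Check: P(7,2) = 42, P(8,2) = 56, P(9,2) = 72 ✓. So n = 9.

Answer: 9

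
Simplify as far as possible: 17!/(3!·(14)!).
680

This is C(17,3) = 680.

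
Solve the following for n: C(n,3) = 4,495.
31

C(n,3) = n(n−1)(n−2)/3! is increasing in n, and n(n−1)(n−2) = 3!·4,495 = 26,970 ≈ (n−1)^3 gives n ≈ 31.0. Check: C(29,3) = 3,654, C(30,3) = 4,060, C(31,3) = 4,495 ✓. So n = 31.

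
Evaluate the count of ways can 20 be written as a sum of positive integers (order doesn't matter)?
Pentagonal recurrence p(n) = p(n−1) + p(n−2) − p(n−5) − p(n−7) + …: p(20) = p(19) + p(18) − p(15) − p(13) + p(8) + p(5) = 490 + 385 − 176 − 101 + 22 + 7 = 627.

Answer: 627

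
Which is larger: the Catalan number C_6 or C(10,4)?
C(10,4)

C_6 = C(12,6)/(6+1) = 924/7 = 132; C(10,4) = 210.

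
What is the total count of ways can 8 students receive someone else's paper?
14,833

Solution: Using D(n) = (n-1)[D(n-1) + D(n-2)]:
D(8) = (8-1) × [D(7) + D(6)]
      = 7 × [1854 + 265]
      = 7 × 2119
      = 14,833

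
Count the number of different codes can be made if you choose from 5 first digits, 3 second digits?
By the multiplication principle: 5 × 3 = 15.
Final answer: 15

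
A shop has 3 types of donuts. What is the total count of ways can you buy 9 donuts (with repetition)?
Stars and bars: C(9+3-1, 9) = C(11, 9) = 55.
Final answer: 55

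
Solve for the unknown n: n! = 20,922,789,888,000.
16

n! is strictly increasing. 14! = 87,178,291,200, 15! = 1,307,674,368,000, 16! = 20,922,789,888,000 ✓. So n = 16.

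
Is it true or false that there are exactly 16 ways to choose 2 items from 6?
C(6,2) = 15 ≠ 16.

Answer: False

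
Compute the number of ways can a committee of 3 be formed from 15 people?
C(15,3) = 15! / (3! × (15-3)!)
         = 15! / (3! × 12!)
         = 455
Final answer: 455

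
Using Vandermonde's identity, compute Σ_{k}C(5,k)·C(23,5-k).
= C(5+23,5) = C(28,5) = 98,280.
Final answer: 98,280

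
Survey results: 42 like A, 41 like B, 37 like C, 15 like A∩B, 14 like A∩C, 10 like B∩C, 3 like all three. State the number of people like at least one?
84
|A∪B∪C| = 42+41+37-15-14-10+3 = 84.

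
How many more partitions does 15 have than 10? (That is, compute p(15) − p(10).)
134

Explanation: Pentagonal recurrence p(n) = p(n−1) + p(n−2) − p(n−5) − p(n−7) + …: p(15) = p(14) + p(13) − p(10) − p(8) + p(3) + p(0) = 135 + 101 − 42 − 22 + 3 + 1 = 176.
p(10) = p(9) + p(8) − p(5) − p(3) = 30 + 22 − 7 − 3 = 42.
Difference = 176 − 42 = 134.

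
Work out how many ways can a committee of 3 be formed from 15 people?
455

Explanation: C(15,3) = 15! / (3! × (15-3)!)
         = 15! / (3! × 12!)
         = 455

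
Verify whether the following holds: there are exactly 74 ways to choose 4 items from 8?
C(8,4) = 70 ≠ 74.
Final answer: False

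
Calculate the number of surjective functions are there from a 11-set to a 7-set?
Onto functions = 7! × S(11,7)
First compute S(11,7) via recurrence:
Using the Stirling recurrence: S(n,k) = k·S(n-1,k) + S(n-1,k-1)
S(11,7) = 7·S(10,7) + S(10,6)
         = 7·5880 + 22827
         = 41160 + 22827
         = 63,987
Then: 5040 × 63987 = 322,494,480

Answer: 322,494,480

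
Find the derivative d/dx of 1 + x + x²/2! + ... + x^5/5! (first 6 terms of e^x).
1 + x + x²/2! + ... + x^4/4!

Working:
Differentiating term by term gives the first 5 terms of e^x.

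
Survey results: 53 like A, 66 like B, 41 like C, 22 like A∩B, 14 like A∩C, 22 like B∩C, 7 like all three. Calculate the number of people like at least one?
|A∪B∪C| = 53+66+41-22-14-22+7 = 109.
Final answer: 109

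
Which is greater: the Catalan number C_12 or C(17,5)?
C_12 = C(24,12)/(12+1) = 2,704,156/13 = 208,012; C(17,5) = 6,188.
Final answer: C_12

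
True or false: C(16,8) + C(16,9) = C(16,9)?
False

Pascal's identity gives C(17,9) = 24,310, whereas C(16,9) = 11,440.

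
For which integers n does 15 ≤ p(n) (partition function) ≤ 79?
7, 8, 9, 10, 11, 12

Reasoning: Tabulating p(n) via p(n) = p(n−1) + p(n−2) − p(n−5) − p(n−7) + …: p(6)=11; p(7)=15; p(8)=22; p(9)=30; p(10)=42; p(11)=56; p(12)=77; p(13)=101. So valid n = 7, 8, 9, 10, 11, 12.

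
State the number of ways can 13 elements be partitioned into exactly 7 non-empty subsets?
5,715,424

This equals S(13,7), the Stirling number of the 2nd kind.
Using the Stirling recurrence: S(n,k) = k·S(n-1,k) + S(n-1,k-1)
S(13,7) = 7·S(12,7) + S(12,6)
         = 7·627396 + 1323652
         = 4391772 + 1323652
         = 5,715,424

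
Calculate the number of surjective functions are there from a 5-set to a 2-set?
30

Solution: Onto functions = 2! × S(5,2)
First compute S(5,2) via recurrence:
Using the Stirling recurrence: S(n,k) = k·S(n-1,k) + S(n-1,k-1)
S(5,2) = 2·S(4,2) + S(4,1)
         = 2·7 + 1
         = 14 + 1
         = 15
Then: 2 × 15 = 30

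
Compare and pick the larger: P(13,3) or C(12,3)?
P(13,3)

Explanation: P(13,3)=1,716, C(12,3)=220.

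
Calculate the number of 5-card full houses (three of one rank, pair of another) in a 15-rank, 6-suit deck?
63,000

Solution: Triple rank: 15. Triple suits: C(6,3)=20. Pair rank: 14. Pair suits: C(6,2)=15. Total: 63,000.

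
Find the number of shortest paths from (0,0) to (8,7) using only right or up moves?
Choose 8 rights from 15 moves: C(15,8) = 6,435.
Final answer: 6,435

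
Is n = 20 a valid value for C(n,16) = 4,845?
Yes
C(20,16) = 20·19·18·17·16·15·14·13·12·11·10·9·8·7·6·5/16! = 101,370,917,007,360,000/20,922,789,888,000 = 4,845, which equals 4,845.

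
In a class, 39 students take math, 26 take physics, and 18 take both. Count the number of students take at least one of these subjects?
47

|A∪B| = |A|+|B|-|A∩B| = 39+26-18 = 47.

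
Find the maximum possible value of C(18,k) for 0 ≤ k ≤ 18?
Maximum at k = 9: C(18,9) = 48,620.

Answer: 48,620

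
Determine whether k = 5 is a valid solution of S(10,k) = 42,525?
S(10,5) = 5·S(9,5) + S(9,4) = 5·6,951 + 7,770 = 42,525, which equals 42,525.
Final answer: Yes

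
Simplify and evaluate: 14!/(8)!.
2,162,160

Working:
This equals 14×13×...×9 = 2,162,160.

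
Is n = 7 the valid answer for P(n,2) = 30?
No

P(7,2) = 7·6 = 42, which does not equal 30.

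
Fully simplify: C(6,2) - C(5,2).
5

Reasoning: C(6,2) - C(5,2) = C(5,1) = 5.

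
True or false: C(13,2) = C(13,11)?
True

C(13,2) = C(13,13-2) by the symmetry property; both equal 78.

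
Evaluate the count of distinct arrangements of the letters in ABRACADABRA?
83,160
Word has 11 letters (A=5, B=2, R=2, C=1, D=1). Arrangements: 11!/Π(k!) = 83,160.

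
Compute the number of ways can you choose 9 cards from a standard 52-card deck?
C(52,9) = 3,679,075,400.

Answer: 3,679,075,400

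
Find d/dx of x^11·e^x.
Product rule: d/dx[x^11]·e^x + x^11·d/dx[e^x] = 11x^{10}e^x + x^11e^x.
Final answer: (11x^10 + x^11)e^x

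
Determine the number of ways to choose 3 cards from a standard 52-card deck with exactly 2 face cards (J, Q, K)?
2,640

Explanation: 12 face cards and 40 non-face cards: C(12,2) × C(40,1) = 66 × 40 = 2,640.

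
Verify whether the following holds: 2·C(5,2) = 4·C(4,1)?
False

Absorption identity k·C(n,k) = n·C(n-1,k-1). LHS = 2·10 = 20; RHS = 4·4 = 16.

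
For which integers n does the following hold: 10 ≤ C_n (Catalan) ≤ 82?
4, 5

Reasoning: C_3=5; C_4=14; C_5=42; C_6=132. So valid n = 4, 5.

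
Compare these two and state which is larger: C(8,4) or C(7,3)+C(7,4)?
Equal

Reasoning: By Pascal's identity: C(8,4) = C(7,3)+C(7,4) = 70. Equal.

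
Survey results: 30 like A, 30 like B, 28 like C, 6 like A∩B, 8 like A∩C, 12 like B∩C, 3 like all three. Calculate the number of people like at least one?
65

Working:
|A∪B∪C| = 30+30+28-6-8-12+3 = 65.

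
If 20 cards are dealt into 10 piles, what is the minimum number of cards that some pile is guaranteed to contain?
Pigeonhole: ⌈20/10⌉ = 2.

Answer: 2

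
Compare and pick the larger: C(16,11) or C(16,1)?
C(16,11)=4,368, C(16,1)=16.
Final answer: C(16,11)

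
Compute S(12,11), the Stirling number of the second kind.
66
Using the Stirling recurrence: S(n,k) = k·S(n-1,k) + S(n-1,k-1)
S(12,11) = 11·S(11,11) + S(11,10)
         = 11·1 + 55
         = 11 + 55
         = 66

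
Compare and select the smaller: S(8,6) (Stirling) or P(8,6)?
S(8,6)

Solution: S(8,6) = 6·S(7,6) + S(7,5) = 6·21 + 140 = 266; P(8,6) = 20,160.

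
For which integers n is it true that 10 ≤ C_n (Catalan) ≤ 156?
4, 5, 6
C_3=5; C_4=14; C_5=42; C_6=132; C_7=429. So valid n = 4, 5, 6.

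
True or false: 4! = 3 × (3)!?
False

Explanation: 4! = 4 × 3! = 24, but 3 × 3! = 18.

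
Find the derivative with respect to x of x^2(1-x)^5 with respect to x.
2x^1(1-x)^5 - 5x^2(1-x)^4

Solution: Product rule: 2x^{1}(1-x)^{5} + x^2·(-5)(1-x)^{4}.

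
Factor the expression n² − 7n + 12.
(n − 3)(n − 4)

Working:
Seek roots whose sum is 7 and product is 12: (3, 4). So n² − 7n + 12 = (n − 3)(n − 4).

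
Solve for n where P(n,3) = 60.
P(n,3) = n(n−1)(n−2) is increasing in n; n(n−1)(n−2) ≈ (n−1)^3 = 60 gives n ≈ 4.9. Check: P(3,3) = 6, P(4,3) = 24, P(5,3) = 60 ✓. So n = 5.

Answer: 5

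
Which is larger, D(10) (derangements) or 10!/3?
D(10) = (10-1)·[D(9) + D(8)] = 9·[133,496 + 14,833] = 1,334,961; 10!/3 = 3,628,800/3 = 1,209,600.
Final answer: D(10)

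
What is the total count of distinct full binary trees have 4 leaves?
5

Using the Catalan number formula: C_n = C(2n, n) / (n+1)
C_3 = C(6, 3) / (3+1)
     = 20 / 4
     = 5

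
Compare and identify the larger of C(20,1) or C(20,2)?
C(20,2)

C(20,1)=20, C(20,2)=190.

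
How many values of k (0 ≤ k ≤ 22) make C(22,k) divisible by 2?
15

Solution: Checking C(22,k) mod 2 for k = 0..22: divisible at k = 1, 3, 5, 7, 8, 9, 10, 11, 12, 13, 14, 15, 17, 19, 21. That's 15 values.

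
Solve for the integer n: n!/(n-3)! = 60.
5

Working:
n!/(n-3)! = n×(n-1)×(n-2), a product of 3 consecutive integers ≈ (n−1)^3. 60^(1/3) + 1 ≈ 4.9; check n = 5: 5×4×3 = 60 ✓. So n = 5.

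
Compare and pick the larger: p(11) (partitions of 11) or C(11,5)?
C(11,5)

Reasoning: Pentagonal recurrence p(n) = p(n−1) + p(n−2) − p(n−5) − p(n−7) + …: p(11) = p(10) + p(9) − p(6) − p(4) = 42 + 30 − 11 − 5 = 56; C(11,5) = 462.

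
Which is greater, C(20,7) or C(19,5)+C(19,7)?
C(20,7)

Explanation: C(20,7)=77,520; C(19,5)+C(19,7)=11,628+50,388=62,016.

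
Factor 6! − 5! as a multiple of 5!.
5 × 5! = 600

Solution: 6! − 5! = 6·5! − 5! = (6 − 1)·5! = 5 × 5! = 600.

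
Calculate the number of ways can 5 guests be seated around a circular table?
24

Explanation: Circular arrangements: (5-1)! = 24.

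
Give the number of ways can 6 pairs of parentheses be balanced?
132

Reasoning: Using the Catalan number formula: C_n = C(2n, n) / (n+1)
C_6 = C(12, 6) / (6+1)
     = 924 / 7
     = 132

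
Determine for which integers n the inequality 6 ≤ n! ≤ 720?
3, 4, 5, 6

Explanation: n! is strictly increasing; 3! = 6 and 6! = 720, so valid n = 3, 4, 5, 6.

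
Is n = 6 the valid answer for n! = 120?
6! = 6·5! = 6·120 = 720, which does not equal 120.

Answer: No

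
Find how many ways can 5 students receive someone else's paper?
Using D(n) = (n-1)[D(n-1) + D(n-2)]:
D(5) = (5-1) × [D(4) + D(3)]
      = 4 × [9 + 2]
      = 4 × 11
      = 44

Answer: 44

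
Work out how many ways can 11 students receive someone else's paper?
14,684,570

Using D(n) = (n-1)[D(n-1) + D(n-2)]:
D(11) = (11-1) × [D(10) + D(9)]
      = 10 × [1334961 + 133496]
      = 10 × 1468457
      = 14,684,570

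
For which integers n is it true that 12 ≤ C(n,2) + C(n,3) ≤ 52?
5, 6
C(4,2)+C(4,3)=10; C(5,2)+C(5,3)=20; C(6,2)+C(6,3)=35; C(7,2)+C(7,3)=56. So valid n = 5, 6.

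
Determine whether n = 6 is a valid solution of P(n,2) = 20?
No

Reasoning: P(6,2) = 6·5 = 30, which does not equal 20.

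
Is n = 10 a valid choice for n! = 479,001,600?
No

Solution: 10! = 10·9! = 10·362,880 = 3,628,800, which does not equal 479,001,600.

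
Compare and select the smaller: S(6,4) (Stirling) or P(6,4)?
S(6,4) = 4·S(5,4) + S(5,3) = 4·10 + 25 = 65; P(6,4) = 360.
Final answer: S(6,4)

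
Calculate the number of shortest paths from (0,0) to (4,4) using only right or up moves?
Choose 4 rights from 8 moves: C(8,4) = 70.
Final answer: 70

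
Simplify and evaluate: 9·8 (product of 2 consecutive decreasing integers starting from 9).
72

Solution: This is P(9,2) = 9!/(7)! = 72.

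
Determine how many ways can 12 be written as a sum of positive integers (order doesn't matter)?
77

Solution: Pentagonal recurrence p(n) = p(n−1) + p(n−2) − p(n−5) − p(n−7) + …: p(12) = p(11) + p(10) − p(7) − p(5) + p(0) = 56 + 42 − 15 − 7 + 1 = 77.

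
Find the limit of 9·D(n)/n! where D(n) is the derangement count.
9/e
D(n)/n! → 1/e, so 9·D(n)/n! → 9/e.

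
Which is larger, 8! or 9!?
8!=40,320, 9!=362,880. 9! > 8!.

Answer: 9!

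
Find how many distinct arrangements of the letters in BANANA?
60

Solution: Word has 6 letters (B=1, A=3, N=2). Arrangements: 6!/Π(k!) = 60.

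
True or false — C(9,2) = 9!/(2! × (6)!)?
False

Reasoning: The correct denominator is 2!×7!, giving C(9,2) = 36; the stated RHS is 9!/(2!×6!) = 252 ≠ 36, so the statement does not hold.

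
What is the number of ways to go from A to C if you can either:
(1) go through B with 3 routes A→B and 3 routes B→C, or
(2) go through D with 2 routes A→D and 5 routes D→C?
19

Reasoning: Route via B: 3×3=9. Route via D: 2×5=10. Total: 19.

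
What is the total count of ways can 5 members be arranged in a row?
120

Solution: Arrangements of 5 distinct objects: 5! = 120.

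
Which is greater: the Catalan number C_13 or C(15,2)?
C_13

Explanation: C_13 = C(26,13)/(13+1) = 10,400,600/14 = 742,900; C(15,2) = 105.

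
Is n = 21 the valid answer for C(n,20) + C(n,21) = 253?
No

C(21,20) + C(21,21) = 21 + 1 = 22, which does not equal 253.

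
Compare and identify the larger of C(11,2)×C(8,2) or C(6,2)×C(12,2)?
C(11,2)×C(8,2)

Reasoning: C(11,2)×C(8,2)=1,540, C(6,2)×C(12,2)=990.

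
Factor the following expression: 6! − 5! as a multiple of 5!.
5 × 5! = 600

Explanation: 6! − 5! = 6·5! − 5! = (6 − 1)·5! = 5 × 5! = 600.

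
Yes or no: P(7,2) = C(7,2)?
No

Reasoning: P(7,2) = 42 but C(7,2) = 21; they differ by a factor of 2! = 2, so the statement does not hold.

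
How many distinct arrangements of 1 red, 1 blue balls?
2

Explanation: Multinomial: 2!/(1! × 1!) = 2.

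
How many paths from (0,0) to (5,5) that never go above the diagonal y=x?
42

Solution: Counted by the Catalan number C_5: C_5 = C(10,5)/(5+1) = 252/6 = 42.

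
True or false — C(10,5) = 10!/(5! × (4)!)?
False

Reasoning: The correct denominator is 5!×5!, giving C(10,5) = 252; the stated RHS is 10!/(5!×4!) = 1,260 ≠ 252, so the statement does not hold.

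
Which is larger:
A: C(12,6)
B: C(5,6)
A
A=C(12,6)=924, B=C(5,6)=0.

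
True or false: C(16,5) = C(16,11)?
C(16,5) = C(16,16-5) by the symmetry property; both equal 4,368.

Answer: True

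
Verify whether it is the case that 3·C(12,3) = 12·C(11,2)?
True
Absorption identity k·C(n,k) = n·C(n-1,k-1). LHS = 3·220 = 660; RHS = 12·55 = 660.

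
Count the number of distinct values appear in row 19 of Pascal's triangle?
Row 19 has entries C(19,0)..C(19,19); by symmetry C(19,k)=C(19,19-k), giving 10 distinct values.

Answer: 10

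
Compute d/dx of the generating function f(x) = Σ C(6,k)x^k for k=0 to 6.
Σ k·C(6,k)x^(k-1) for k=1 to 6

Term-by-term differentiation gives Σ k·C(6,k)x^{k-1} for k=1 to 6.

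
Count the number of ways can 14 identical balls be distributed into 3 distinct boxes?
120

Working:
C(14+3-1, 3-1) = C(16, 2) = 120.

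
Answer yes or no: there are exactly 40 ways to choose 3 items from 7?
C(7,3) = 35 ≠ 40.
Final answer: No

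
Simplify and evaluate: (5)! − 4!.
(5)! − 4! = (5)·4! − 4! = (5−1)·4! = 4·4! = 96.

Answer: 96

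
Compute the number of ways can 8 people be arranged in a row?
40,320

Explanation: Arrangements of 8 distinct objects: 8! = 40,320.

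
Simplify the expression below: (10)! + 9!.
3,991,680

Working:
(10)! + 9! = (10)·9! + 9! = (10+1)·9! = 11·9! = 3,991,680.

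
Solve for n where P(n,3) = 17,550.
27

Reasoning: P(n,3) = n(n−1)(n−2) is increasing in n; n(n−1)(n−2) ≈ (n−1)^3 = 17,550 gives n ≈ 27.0. Check: P(25,3) = 13,800, P(26,3) = 15,600, P(27,3) = 17,550 ✓. So n = 27.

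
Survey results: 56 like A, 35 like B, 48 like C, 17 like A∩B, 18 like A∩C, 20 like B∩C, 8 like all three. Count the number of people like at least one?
92

Reasoning: |A∪B∪C| = 56+35+48-17-18-20+8 = 92.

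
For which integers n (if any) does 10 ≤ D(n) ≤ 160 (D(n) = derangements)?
5

Explanation: Using D(n) = (n−1)[D(n−1) + D(n−2)] with D(1)=0, D(2)=1: D(4)=9; D(5)=44; D(6)=265. So valid n = 5.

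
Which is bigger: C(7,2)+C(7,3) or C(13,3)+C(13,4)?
C(13,3)+C(13,4)

First=56, Second=1,001.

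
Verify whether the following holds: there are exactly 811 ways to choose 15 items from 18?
False

Explanation: C(18,15) = 816 ≠ 811.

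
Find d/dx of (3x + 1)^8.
24(3x + 1)^7

Reasoning: Chain rule: 8(3x+1)^{7} × 3 = 24(3x+1)^{7}.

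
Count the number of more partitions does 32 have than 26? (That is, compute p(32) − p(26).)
5,913

Solution: Pentagonal recurrence p(n) = p(n−1) + p(n−2) − p(n−5) − p(n−7) + …: p(32) = p(31) + p(30) − p(27) − p(25) + p(20) + p(17) − p(10) − p(6) = 6,842 + 5,604 − 3,010 − 1,958 + 627 + 297 − 42 − 11 = 8,349.
p(26) = p(25) + p(24) − p(21) − p(19) + p(14) + p(11) − p(4) − p(0) = 1,958 + 1,575 − 792 − 490 + 135 + 56 − 5 − 1 = 2,436.
Difference = 8,349 − 2,436 = 5,913.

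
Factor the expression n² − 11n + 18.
(n − 2)(n − 9)

Solution: Seek roots whose sum is 11 and product is 18: (2, 9). So n² − 11n + 18 = (n − 2)(n − 9).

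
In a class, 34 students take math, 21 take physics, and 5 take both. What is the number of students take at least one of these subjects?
50

Explanation: |A∪B| = |A|+|B|-|A∩B| = 34+21-5 = 50.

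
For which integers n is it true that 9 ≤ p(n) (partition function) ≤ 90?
6, 7, 8, 9, 10, 11, 12
Tabulating p(n) via p(n) = p(n−1) + p(n−2) − p(n−5) − p(n−7) + …: p(5)=7; p(6)=11; p(7)=15; p(8)=22; p(9)=30; p(10)=42; p(11)=56; p(12)=77; p(13)=101. So valid n = 6, 7, 8, 9, 10, 11, 12.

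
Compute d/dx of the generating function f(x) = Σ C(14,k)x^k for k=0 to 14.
Σ k·C(14,k)x^(k-1) for k=1 to 14

Term-by-term differentiation gives Σ k·C(14,k)x^{k-1} for k=1 to 14.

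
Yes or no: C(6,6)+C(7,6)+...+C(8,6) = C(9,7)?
Yes

Reasoning: Hockey stick identity gives Σ = C(9,7) = 36; RHS C(9,7) = 36.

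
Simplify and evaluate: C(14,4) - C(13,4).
286

Working:
C(14,4) - C(13,4) = C(13,3) = 286.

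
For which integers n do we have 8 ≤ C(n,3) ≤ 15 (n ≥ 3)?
5

Working:
C(4,3)=4; C(5,3)=10; C(6,3)=20. So valid n = 5.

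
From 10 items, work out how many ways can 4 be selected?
210

Working:
C(10,4) = 10! / (4! × (10-4)!)
         = 10! / (4! × 6!)
         = 210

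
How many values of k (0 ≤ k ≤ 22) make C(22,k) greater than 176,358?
7

Row 22 is unimodal and symmetric about k=22/2. C(22,7)=170,544 ≤ 176,358; C(22,8)=319,770 > 176,358; by symmetry C(22,k) > 176,358 for k = 8..14. That's 14 - 8 + 1 = 7 values.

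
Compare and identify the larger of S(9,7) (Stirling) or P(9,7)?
S(9,7) = 7·S(8,7) + S(8,6) = 7·28 + 266 = 462; P(9,7) = 181,440.
Final answer: P(9,7)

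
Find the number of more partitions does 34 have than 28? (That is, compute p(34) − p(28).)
8,592

Pentagonal recurrence p(n) = p(n−1) + p(n−2) − p(n−5) − p(n−7) + …: p(34) = p(33) + p(32) − p(29) − p(27) + p(22) + p(19) − p(12) − p(8) = 10,143 + 8,349 − 4,565 − 3,010 + 1,002 + 490 − 77 − 22 = 12,310.
p(28) = p(27) + p(26) − p(23) − p(21) + p(16) + p(13) − p(6) − p(2) = 3,010 + 2,436 − 1,255 − 792 + 231 + 101 − 11 − 2 = 3,718.
Difference = 12,310 − 3,718 = 8,592.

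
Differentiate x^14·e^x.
(14x^13 + x^14)e^x

Product rule: d/dx[x^14]·e^x + x^14·d/dx[e^x] = 14x^{13}e^x + x^14e^x.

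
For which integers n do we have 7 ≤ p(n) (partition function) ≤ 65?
5, 6, 7, 8, 9, 10, 11

Reasoning: Tabulating p(n) via p(n) = p(n−1) + p(n−2) − p(n−5) − p(n−7) + …: p(4)=5; p(5)=7; p(6)=11; p(7)=15; p(8)=22; p(9)=30; p(10)=42; p(11)=56; p(12)=77. So valid n = 5, 6, 7, 8, 9, 10, 11.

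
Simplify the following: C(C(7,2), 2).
210

C(7,2) = 21, then C(21, 2) = 210.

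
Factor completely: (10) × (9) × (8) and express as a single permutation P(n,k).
P(10,3) = 10!/(7)!

Reasoning: Product of 3 consecutive descending integers starting at 10: P(10,3) = 10!/7! = 720.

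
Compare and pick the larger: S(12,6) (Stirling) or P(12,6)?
S(12,6)

Working:
S(12,6) = 6·S(11,6) + S(11,5) = 6·179,487 + 246,730 = 1,323,652; P(12,6) = 665,280.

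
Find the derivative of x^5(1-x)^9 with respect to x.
5x^4(1-x)^9 - 9x^5(1-x)^8

Reasoning: Product rule: 5x^{4}(1-x)^{9} + x^5·(-9)(1-x)^{8}.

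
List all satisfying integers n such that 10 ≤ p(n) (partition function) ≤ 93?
6, 7, 8, 9, 10, 11, 12

Reasoning: Tabulating p(n) via p(n) = p(n−1) + p(n−2) − p(n−5) − p(n−7) + …: p(5)=7; p(6)=11; p(7)=15; p(8)=22; p(9)=30; p(10)=42; p(11)=56; p(12)=77; p(13)=101. So valid n = 6, 7, 8, 9, 10, 11, 12.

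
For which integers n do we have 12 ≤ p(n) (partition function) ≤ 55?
7, 8, 9, 10

Tabulating p(n) via p(n) = p(n−1) + p(n−2) − p(n−5) − p(n−7) + …: p(6)=11; p(7)=15; p(8)=22; p(9)=30; p(10)=42; p(11)=56. So valid n = 7, 8, 9, 10.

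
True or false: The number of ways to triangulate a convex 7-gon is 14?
False

Reasoning: Triangulations of a convex 7-gon are counted by the Catalan number C_5: C_5 = C(10,5)/(5+1) = 252/6 = 42.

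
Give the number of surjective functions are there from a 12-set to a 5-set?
165,528,000

Explanation: Onto functions = 5! × S(12,5)
First compute S(12,5) via recurrence:
Using the Stirling recurrence: S(n,k) = k·S(n-1,k) + S(n-1,k-1)
S(12,5) = 5·S(11,5) + S(11,4)
         = 5·246730 + 145750
         = 1233650 + 145750
         = 1,379,400
Then: 120 × 1379400 = 165,528,000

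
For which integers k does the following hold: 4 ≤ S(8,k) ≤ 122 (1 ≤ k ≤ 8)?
7

S(8,1)=1; S(8,2)=127; S(8,3)=966; S(8,4)=1,701; S(8,5)=1,050; S(8,6)=266; S(8,7)=28; S(8,8)=1. So valid k = 7.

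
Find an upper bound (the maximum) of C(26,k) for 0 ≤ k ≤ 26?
10,400,600

Working:
Maximum at k = 13: C(26,13) = 10,400,600.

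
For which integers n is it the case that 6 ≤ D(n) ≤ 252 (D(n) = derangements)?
4, 5

Reasoning: Using D(n) = (n−1)[D(n−1) + D(n−2)] with D(1)=0, D(2)=1: D(3)=2; D(4)=9; D(5)=44; D(6)=265. So valid n = 4, 5.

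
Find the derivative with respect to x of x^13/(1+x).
(13x^12(1+x) - x^13)/(1+x)²

Working:
Quotient rule: [13x^{12}(1+x) - x^13]/(1+x)².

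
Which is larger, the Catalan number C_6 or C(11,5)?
C(11,5)

Reasoning: C_6 = C(12,6)/(6+1) = 924/7 = 132; C(11,5) = 462.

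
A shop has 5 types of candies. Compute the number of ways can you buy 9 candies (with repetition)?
715

Reasoning: Stars and bars: C(9+5-1, 9) = C(13, 9) = 715.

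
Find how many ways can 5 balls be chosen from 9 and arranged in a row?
15,120

P(9,5) = 9!/(9-5)! = 15,120.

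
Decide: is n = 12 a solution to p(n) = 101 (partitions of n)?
No

Reasoning: Pentagonal recurrence p(n) = p(n−1) + p(n−2) − p(n−5) − p(n−7) + …: p(12) = p(11) + p(10) − p(7) − p(5) + p(0) = 56 + 42 − 15 − 7 + 1 = 77, which does not equal 101.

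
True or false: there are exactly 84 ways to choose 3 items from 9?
True

C(9,3) = 84.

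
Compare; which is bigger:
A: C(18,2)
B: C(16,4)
B

Working:
A=C(18,2)=153, B=C(16,4)=1,820.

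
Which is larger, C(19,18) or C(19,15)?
C(19,15)

Reasoning: C(19,18)=19, C(19,15)=3,876.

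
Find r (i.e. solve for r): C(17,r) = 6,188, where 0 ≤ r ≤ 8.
5
C(17,r) is increasing for 0 ≤ r ≤ 8. Stepping up (C(17,r+1) = C(17,r)·(17−r)/(r+1)): C(17,1) = 17, C(17,2) = 136, C(17,3) = 680, C(17,4) = 2,380, C(17,5) = 6,188 ✓. So r = 5.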